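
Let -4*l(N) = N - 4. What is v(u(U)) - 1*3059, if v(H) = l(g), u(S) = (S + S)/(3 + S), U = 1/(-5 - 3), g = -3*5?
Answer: -12217/4 ≈ -3054.3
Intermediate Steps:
g = -15
U = -⅛ (U = 1/(-8) = -⅛ ≈ -0.12500)
l(N) = 1 - N/4 (l(N) = -(N - 4)/4 = -(-4 + N)/4 = 1 - N/4)
u(S) = 2*S/(3 + S) (u(S) = (2*S)/(3 + S) = 2*S/(3 + S))
v(H) = 19/4 (v(H) = 1 - ¼*(-15) = 1 + 15/4 = 19/4)
v(u(U)) - 1*3059 = 19/4 - 1*3059 = 19/4 - 3059 = -12217/4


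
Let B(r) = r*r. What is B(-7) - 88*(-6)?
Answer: 577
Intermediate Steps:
B(r) = r²
B(-7) - 88*(-6) = (-7)² - 88*(-6) = 49 + 528 = 577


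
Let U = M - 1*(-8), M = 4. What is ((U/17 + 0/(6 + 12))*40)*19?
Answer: 9120/17 ≈ 536.47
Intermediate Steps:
U = 12 (U = 4 - 1*(-8) = 4 + 8 = 12)
((U/17 + 0/(6 + 12))*40)*19 = ((12/17 + 0/(6 + 12))*40)*19 = ((12*(1/17) + 0/18)*40)*19 = ((12/17 + 0*(1/18))*40)*19 = ((12/17 + 0)*40)*19 = ((12/17)*40)*19 = (480/17)*19 = 9120/17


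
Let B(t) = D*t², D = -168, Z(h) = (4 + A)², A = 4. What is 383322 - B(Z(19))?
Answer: 1071450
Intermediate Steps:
Z(h) = 64 (Z(h) = (4 + 4)² = 8² = 64)
B(t) = -168*t²
383322 - B(Z(19)) = 383322 - (-168)*64² = 383322 - (-168)*4096 = 383322 - 1*(-688128) = 383322 + 688128 = 1071450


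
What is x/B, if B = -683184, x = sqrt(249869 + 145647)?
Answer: -sqrt(98879)/341592 ≈ -0.00092054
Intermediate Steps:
x = 2*sqrt(98879) (x = sqrt(395516) = 2*sqrt(98879) ≈ 628.90)
x/B = (2*sqrt(98879))/(-683184) = (2*sqrt(98879))*(-1/683184) = -sqrt(98879)/341592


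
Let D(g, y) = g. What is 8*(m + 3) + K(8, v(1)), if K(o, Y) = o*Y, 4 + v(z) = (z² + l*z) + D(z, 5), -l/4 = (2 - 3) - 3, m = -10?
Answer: 56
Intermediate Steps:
l = 16 (l = -4*((2 - 3) - 3) = -4*(-1 - 3) = -4*(-4) = 16)
v(z) = -4 + z² + 17*z (v(z) = -4 + ((z² + 16*z) + z) = -4 + (z² + 17*z) = -4 + z² + 17*z)
K(o, Y) = Y*o
8*(m + 3) + K(8, v(1)) = 8*(-10 + 3) + (-4 + 1² + 17*1)*8 = 8*(-7) + (-4 + 1 + 17)*8 = -56 + 14*8 = -56 + 112 = 56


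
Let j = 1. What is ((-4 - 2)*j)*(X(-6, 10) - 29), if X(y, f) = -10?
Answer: 234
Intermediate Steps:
((-4 - 2)*j)*(X(-6, 10) - 29) = ((-4 - 2)*1)*(-10 - 29) = -6*1*(-39) = -6*(-39) = 234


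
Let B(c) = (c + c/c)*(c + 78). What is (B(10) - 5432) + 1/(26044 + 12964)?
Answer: -174131711/39008 ≈ -4464.0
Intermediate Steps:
B(c) = (1 + c)*(78 + c) (B(c) = (c + 1)*(78 + c) = (1 + c)*(78 + c))
(B(10) - 5432) + 1/(26044 + 12964) = ((78 + 10**2 + 79*10) - 5432) + 1/(26044 + 12964) = ((78 + 100 + 790) - 5432) + 1/39008 = (968 - 5432) + 1/39008 = -4464 + 1/39008 = -174131711/39008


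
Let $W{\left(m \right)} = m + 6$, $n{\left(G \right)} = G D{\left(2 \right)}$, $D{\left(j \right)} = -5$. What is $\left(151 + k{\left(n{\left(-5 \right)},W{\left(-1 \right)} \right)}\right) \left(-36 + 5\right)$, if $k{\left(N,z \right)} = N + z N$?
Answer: $-9331$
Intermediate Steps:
$n{\left(G \right)} = - 5 G$ ($n{\left(G \right)} = G \left(-5\right) = - 5 G$)
$W{\left(m \right)} = 6 + m$
$k{\left(N,z \right)} = N + N z$
$\left(151 + k{\left(n{\left(-5 \right)},W{\left(-1 \right)} \right)}\right) \left(-36 + 5\right) = \left(151 + \left(-5\right) \left(-5\right) \left(1 + \left(6 - 1\right)\right)\right) \left(-36 + 5\right) = \left(151 + 25 \left(1 + 5\right)\right) \left(-31\right) = \left(151 + 25 \cdot 6\right) \left(-31\right) = \left(151 + 150\right) \left(-31\right) = 301 \left(-31\right) = -9331$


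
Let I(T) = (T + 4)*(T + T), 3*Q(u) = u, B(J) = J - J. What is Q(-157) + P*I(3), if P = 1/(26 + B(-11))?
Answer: -1978/39 ≈ -50.718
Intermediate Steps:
B(J) = 0
Q(u) = u/3
P = 1/26 (P = 1/(26 + 0) = 1/26 ≈ 0.038462)
I(T) = 2*T*(4 + T) (I(T) = (4 + T)*(2*T) = 2*T*(4 + T))
Q(-157) + P*I(3) = (⅓)*(-157) + (2*3*(4 + 3))/26 = -157/3 + (2*3*7)/26 = -157/3 + (1/26)*42 = -157/3 + 21/13 = -1978/39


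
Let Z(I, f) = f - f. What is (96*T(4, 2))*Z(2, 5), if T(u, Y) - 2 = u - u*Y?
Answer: 0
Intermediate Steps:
Z(I, f) = 0
T(u, Y) = 2 + u - Y*u (T(u, Y) = 2 + (u - u*Y) = 2 + (u - Y*u) = 2 + u - Y*u)
(96*T(4, 2))*Z(2, 5) = (96*(2 + 4 - 1*2*4))*0 = (96*(2 + 4 - 8))*0 = (96*(-2))*0 = -192*0 = 0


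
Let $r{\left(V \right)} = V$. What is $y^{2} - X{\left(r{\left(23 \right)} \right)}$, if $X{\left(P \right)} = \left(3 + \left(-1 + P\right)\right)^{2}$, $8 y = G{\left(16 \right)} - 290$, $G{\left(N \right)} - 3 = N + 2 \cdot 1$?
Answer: $\frac{32361}{64} \approx 505.64$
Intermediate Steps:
$G{\left(N \right)} = 5 + N$ ($G{\left(N \right)} = 3 + \left(N + 2 \cdot 1\right) = 3 + \left(N + 2\right) = 3 + \left(2 + N\right) = 5 + N$)
$y = - \frac{269}{8}$ ($y = \frac{\left(5 + 16\right) - 290}{8} = \frac{21 - 290}{8} = \frac{1}{8} \left(-269\right) = - \frac{269}{8} \approx -33.625$)
$X{\left(P \right)} = \left(2 + P\right)^{2}$
$y^{2} - X{\left(r{\left(23 \right)} \right)} = \left(- \frac{269}{8}\right)^{2} - \left(2 + 23\right)^{2} = \frac{72361}{64} - 25^{2} = \frac{72361}{64} - 625 = \frac{32361}{64}$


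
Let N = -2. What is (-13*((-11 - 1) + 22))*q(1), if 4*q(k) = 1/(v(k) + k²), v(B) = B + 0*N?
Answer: -65/4 ≈ -16.250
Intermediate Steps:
v(B) = B (v(B) = B + 0*(-2) = B + 0 = B)
q(k) = 1/(4*(k + k²))
(-13*((-11 - 1) + 22))*q(1) = (-13*((-11 - 1) + 22))*((¼)/(1*(1 + 1))) = (-13*(-12 + 22))*((¼)*1/2) = (-13*10)*((¼)*1*(½)) = -130*⅛ = -65/4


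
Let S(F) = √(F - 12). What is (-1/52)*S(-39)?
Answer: -I*√51/52 ≈ -0.13734*I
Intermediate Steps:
S(F) = √(-12 + F)
(-1/52)*S(-39) = (-1/52)*√(-12 - 39) = (-1*1/52)*√(-51) = -I*√51/52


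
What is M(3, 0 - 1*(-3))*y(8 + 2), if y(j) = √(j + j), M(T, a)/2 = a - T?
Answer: 0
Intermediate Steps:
M(T, a) = -2*T + 2*a (M(T, a) = 2*(a - T) = -2*T + 2*a)
y(j) = √2*√j (y(j) = √(2*j) = √2*√j)
M(3, 0 - 1*(-3))*y(8 + 2) = (-2*3 + 2*(0 - 1*(-3)))*(√2*√(8 + 2)) = (-6 + 2*(0 + 3))*(√2*√10) = (-6 + 2*3)*(2*√5) = (-6 + 6)*(2*√5) = 0*(2*√5) = 0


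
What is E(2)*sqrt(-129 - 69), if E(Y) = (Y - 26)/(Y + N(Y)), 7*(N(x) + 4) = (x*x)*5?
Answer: -84*I*sqrt(22) ≈ -394.0*I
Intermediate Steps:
N(x) = -4 + 5*x**2/7 (N(x) = -4 + ((x*x)*5)/7 = -4 + (x**2*5)/7 = -4 + (5*x**2)/7 = -4 + 5*x**2/7)
E(Y) = (-26 + Y)/(-4 + Y + 5*Y**2/7) (E(Y) = (Y - 26)/(Y + (-4 + 5*Y**2/7)) = (-26 + Y)/(-4 + Y + 5*Y**2/7))
E(2)*sqrt(-129 - 69) = (7*(-26 + 2)/(-28 + 5*2**2 + 7*2))*sqrt(-129 - 69) = (7*(-24)/(-28 + 5*4 + 14))*sqrt(-198) = (7*(-24)/(-28 + 20 + 14))*(3*I*sqrt(22)) = (7*(-24)/6)*(3*I*sqrt(22)) = (7*(1/6)*(-24))*(3*I*sqrt(22)) = -84*I*sqrt(22)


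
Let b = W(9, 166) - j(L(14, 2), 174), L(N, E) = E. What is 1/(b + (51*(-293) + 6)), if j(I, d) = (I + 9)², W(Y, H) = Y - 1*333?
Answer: -1/15382 ≈ -6.5011e-5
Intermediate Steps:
W(Y, H) = -333 + Y (W(Y, H) = Y - 333 = -333 + Y)
j(I, d) = (9 + I)²
b = -445 (b = (-333 + 9) - (9 + 2)² = -324 - 1*11² = -324 - 1*121 = -324 - 121 = -445)
1/(b + (51*(-293) + 6)) = 1/(-445 + (51*(-293) + 6)) = 1/(-445 + (-14943 + 6)) = 1/(-445 - 14937) = 1/(-15382) = -1/15382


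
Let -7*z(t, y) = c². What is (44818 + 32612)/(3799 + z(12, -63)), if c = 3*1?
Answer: 271005/13292 ≈ 20.389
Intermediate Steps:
c = 3
z(t, y) = -9/7 (z(t, y) = -⅐*3² = -⅐*9 = -9/7)
(44818 + 32612)/(3799 + z(12, -63)) = (44818 + 32612)/(3799 - 9/7) = 77430/(26584/7) = 77430*(7/26584) = 271005/13292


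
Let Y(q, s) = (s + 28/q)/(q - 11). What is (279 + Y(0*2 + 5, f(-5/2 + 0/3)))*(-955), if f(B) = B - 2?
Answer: -3195239/12 ≈ -2.6627e+5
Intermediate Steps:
f(B) = -2 + B
Y(q, s) = (s + 28/q)/(-11 + q)
(279 + Y(0*2 + 5, f(-5/2 + 0/3)))*(-955) = (279 + (28 + (0*2 + 5)*(-2 + (-5/2 + 0/3)))/((0*2 + 5)*(-11 + (0*2 + 5))))*(-955) = (279 + (28 + (0 + 5)*(-2 + (-5*½ + 0*(⅓))))/((0 + 5)*(-11 + (0 + 5))))*(-955) = (279 + (28 + 5*(-2 + (-5/2 + 0)))/(5*(-11 + 5)))*(-955) = (279 + (⅕)*(28 + 5*(-2 - 5/2))/(-6))*(-955) = (279 + (⅕)*(-⅙)*(28 + 5*(-9/2)))*(-955) = (279 + (⅕)*(-⅙)*(28 - 45/2))*(-955) = (279 + (⅕)*(-⅙)*(11/2))*(-955) = (279 - 11/60)*(-955) = (16729/60)*(-955) = -3195239/12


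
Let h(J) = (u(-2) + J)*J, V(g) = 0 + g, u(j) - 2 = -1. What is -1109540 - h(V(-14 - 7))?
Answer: -1109960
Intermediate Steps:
u(j) = 1 (u(j) = 2 - 1 = 1)
V(g) = g
h(J) = J*(1 + J) (h(J) = (1 + J)*J = J*(1 + J))
-1109540 - h(V(-14 - 7)) = -1109540 - (-14 - 7)*(1 + (-14 - 7)) = -1109540 - (-21)*(1 - 21) = -1109540 - (-21)*(-20) = -1109540 - 1*420 = -1109540 - 420 = -1109960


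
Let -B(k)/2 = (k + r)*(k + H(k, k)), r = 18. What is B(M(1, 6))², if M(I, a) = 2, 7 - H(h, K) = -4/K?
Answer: 193600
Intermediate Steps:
H(h, K) = 7 + 4/K (H(h, K) = 7 - (-4)/K = 7 + 4/K)
B(k) = -2*(18 + k)*(7 + k + 4/k) (B(k) = -2*(k + 18)*(k + (7 + 4/k)) = -2*(18 + k)*(7 + k + 4/k))
B(M(1, 6))² = (-260 - 144/2 - 50*2 - 2*2²)² = (-260 - 144*½ - 100 - 2*4)² = (-260 - 72 - 100 - 8)² = (-440)² = 193600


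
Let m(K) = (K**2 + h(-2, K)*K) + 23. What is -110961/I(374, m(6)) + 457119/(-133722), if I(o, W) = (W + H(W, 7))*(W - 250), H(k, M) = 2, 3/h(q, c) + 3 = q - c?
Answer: 129207820861/20559118606 ≈ 6.2847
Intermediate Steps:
h(q, c) = 3/(-3 + q - c) (h(q, c) = 3/(-3 + (q - c)) = 3/(-3 + q - c))
m(K) = 23 + K**2 + 3*K/(-5 - K) (m(K) = (K**2 + (3/(-3 - 2 - K))*K) + 23 = (K**2 + (3/(-5 - K))*K) + 23 = (K**2 + 3*K/(-5 - K)) + 23 = 23 + K**2 + 3*K/(-5 - K))
I(o, W) = (-250 + W)*(2 + W) (I(o, W) = (W + 2)*(W - 250) = (2 + W)*(-250 + W) = (-250 + W)*(2 + W))
-110961/I(374, m(6)) + 457119/(-133722) = -110961/(-500 + ((-3*6 + (5 + 6)*(23 + 6**2))/(5 + 6))**2 - 248*(-3*6 + (5 + 6)*(23 + 6**2))/(5 + 6)) + 457119/(-133722) = -110961/(-500 + ((-18 + 11*(23 + 36))/11)**2 - 248*(-18 + 11*(23 + 36))/11) + 457119*(-1/133722) = -110961/(-500 + ((-18 + 11*59)/11)**2 - 248*(-18 + 11*59)/11) - 50791/14858 = -110961/(-500 + ((-18 + 649)/11)**2 - 248*(-18 + 649)/11) - 50791/14858 = -110961/(-500 + ((1/11)*631)**2 - 248*631/11) - 50791/14858 = -110961/(-500 + (631/11)**2 - 248*631/11) - 50791/14858 = -110961/(-500 + 398161/121 - 156488/11) - 50791/14858 = -110961/(-1383707/121) - 50791/14858 = -110961*(-121/1383707) - 50791/14858 = 13426281/1383707 - 50791/14858 = 129207820861/20559118606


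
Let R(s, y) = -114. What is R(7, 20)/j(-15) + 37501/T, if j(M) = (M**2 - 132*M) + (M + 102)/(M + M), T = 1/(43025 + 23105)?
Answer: 2874251769610/1159 ≈ 2.4799e+9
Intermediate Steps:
T = 1/66130 ≈ 1.5122e-5
j(M) = M**2 - 132*M + (102 + M)/(2*M) (j(M) = (M**2 - 132*M) + (102 + M)/((2*M)) = (M**2 - 132*M) + (102 + M)*(1/(2*M)) = (M**2 - 132*M) + (102 + M)/(2*M) = M**2 - 132*M + (102 + M)/(2*M))
R(7, 20)/j(-15) + 37501/T = -114/(1/2 + (-15)**2 - 132*(-15) + 51/(-15)) + 37501/(1/66130) = -114/(1/2 + 225 + 1980 + 51*(-1/15)) + 37501*66130 = -114/(1/2 + 225 + 1980 - 17/5) + 2479941130 = -114/22021/10 + 2479941130 = -114*10/22021 + 2479941130 = -60/1159 + 2479941130 = 2874251769610/1159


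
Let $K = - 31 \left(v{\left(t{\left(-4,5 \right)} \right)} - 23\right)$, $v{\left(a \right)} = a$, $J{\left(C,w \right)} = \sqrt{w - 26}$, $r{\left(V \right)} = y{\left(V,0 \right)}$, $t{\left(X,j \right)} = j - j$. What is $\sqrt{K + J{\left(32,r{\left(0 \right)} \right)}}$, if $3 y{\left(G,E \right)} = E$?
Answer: $\sqrt{713 + i \sqrt{26}} \approx 26.702 + 0.09548 i$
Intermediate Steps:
$y{\left(G,E \right)} = \frac{E}{3}$
$t{\left(X,j \right)} = 0$
$r{\left(V \right)} = 0$ ($r{\left(V \right)} = \frac{1}{3} \cdot 0 = 0$)
$J{\left(C,w \right)} = \sqrt{-26 + w}$
$K = 713$ ($K = - 31 \left(0 - 23\right) = \left(-31\right) \left(-23\right) = 713$)
$\sqrt{K + J{\left(32,r{\left(0 \right)} \right)}} = \sqrt{713 + \sqrt{-26 + 0}} = \sqrt{713 + \sqrt{-26}} = \sqrt{713 + i \sqrt{26}}$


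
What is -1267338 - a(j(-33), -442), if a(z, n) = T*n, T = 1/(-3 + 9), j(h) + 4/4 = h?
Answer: -3801793/3 ≈ -1.2673e+6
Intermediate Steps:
j(h) = -1 + h
T = ⅙ (T = 1/6 = ⅙ ≈ 0.16667)
a(z, n) = n/6
-1267338 - a(j(-33), -442) = -1267338 - (-442)/6 = -1267338 - 1*(-221/3) = -1267338 + 221/3 = -3801793/3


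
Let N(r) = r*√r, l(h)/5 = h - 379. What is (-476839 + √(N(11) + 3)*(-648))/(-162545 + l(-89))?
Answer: 476839/164885 + 648*√(3 + 11*√11)/164885 ≈ 2.9166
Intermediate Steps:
l(h) = -1895 + 5*h (l(h) = 5*(h - 379) = 5*(-379 + h) = -1895 + 5*h)
N(r) = r^(3/2)
(-476839 + √(N(11) + 3)*(-648))/(-162545 + l(-89)) = (-476839 + √(11^(3/2) + 3)*(-648))/(-162545 + (-1895 + 5*(-89))) = (-476839 + √(11*√11 + 3)*(-648))/(-162545 + (-1895 - 445)) = (-476839 + √(3 + 11*√11)*(-648))/(-162545 - 2340) = (-476839 - 648*√(3 + 11*√11))/(-164885) = (-476839 - 648*√(3 + 11*√11))*(-1/164885) = 476839/164885 + 648*√(3 + 11*√11)/164885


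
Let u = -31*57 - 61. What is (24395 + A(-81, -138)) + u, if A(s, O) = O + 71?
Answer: 22500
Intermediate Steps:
u = -1828 (u = -1767 - 61 = -1828)
A(s, O) = 71 + O
(24395 + A(-81, -138)) + u = (24395 + (71 - 138)) - 1828 = (24395 - 67) - 1828 = 24328 - 1828 = 22500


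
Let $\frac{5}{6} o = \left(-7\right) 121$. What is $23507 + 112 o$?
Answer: $- \frac{451649}{5} \approx -90330.0$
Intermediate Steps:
$o = - \frac{5082}{5}$ ($o = \frac{6 \left(\left(-7\right) 121\right)}{5} = \frac{6}{5} \left(-847\right) = - \frac{5082}{5} \approx -1016.4$)
$23507 + 112 o = 23507 + 112 \left(- \frac{5082}{5}\right) = 23507 - \frac{569184}{5} = - \frac{451649}{5}$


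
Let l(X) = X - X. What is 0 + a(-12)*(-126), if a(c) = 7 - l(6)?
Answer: -882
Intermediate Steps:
l(X) = 0
a(c) = 7 (a(c) = 7 - 1*0 = 7 + 0 = 7)
0 + a(-12)*(-126) = 0 + 7*(-126) = 0 - 882 = -882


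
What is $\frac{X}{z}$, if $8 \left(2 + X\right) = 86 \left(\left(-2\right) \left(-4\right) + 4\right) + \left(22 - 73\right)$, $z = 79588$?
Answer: $\frac{965}{636704} \approx 0.0015156$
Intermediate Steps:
$X = \frac{965}{8}$ ($X = -2 + \frac{86 \left(\left(-2\right) \left(-4\right) + 4\right) + \left(22 - 73\right)}{8} = -2 + \frac{86 \left(8 + 4\right) - 51}{8} = -2 + \frac{86 \cdot 12 - 51}{8} = -2 + \frac{1032 - 51}{8} = -2 + \frac{1}{8} \cdot 981 = -2 + \frac{981}{8} = \frac{965}{8} \approx 120.63$)
$\frac{X}{z} = \frac{965}{8 \cdot 79588} = \frac{965}{8} \cdot \frac{1}{79588} = \frac{965}{636704}$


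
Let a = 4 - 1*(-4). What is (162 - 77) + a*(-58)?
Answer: -379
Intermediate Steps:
a = 8 (a = 4 + 4 = 8)
(162 - 77) + a*(-58) = (162 - 77) + 8*(-58) = 85 - 464 = -379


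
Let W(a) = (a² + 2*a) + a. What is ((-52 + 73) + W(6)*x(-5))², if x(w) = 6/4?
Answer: 10404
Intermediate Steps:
x(w) = 3/2 (x(w) = 6*(¼) = 3/2)
W(a) = a² + 3*a
((-52 + 73) + W(6)*x(-5))² = ((-52 + 73) + (6*(3 + 6))*(3/2))² = (21 + (6*9)*(3/2))² = (21 + 54*(3/2))² = (21 + 81)² = 102² = 10404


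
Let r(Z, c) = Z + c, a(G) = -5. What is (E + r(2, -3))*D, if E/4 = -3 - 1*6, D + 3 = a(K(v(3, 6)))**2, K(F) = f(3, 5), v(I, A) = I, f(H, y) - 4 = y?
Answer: -814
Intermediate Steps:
f(H, y) = 4 + y
K(F) = 9 (K(F) = 4 + 5 = 9)
D = 22 (D = -3 + (-5)**2 = -3 + 25 = 22)
E = -36 (E = 4*(-3 - 1*6) = 4*(-3 - 6) = 4*(-9) = -36)
(E + r(2, -3))*D = (-36 + (2 - 3))*22 = (-36 - 1)*22 = -37*22 = -814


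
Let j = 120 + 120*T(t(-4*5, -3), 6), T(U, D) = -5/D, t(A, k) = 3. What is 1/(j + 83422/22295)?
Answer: 22295/529322 ≈ 0.042120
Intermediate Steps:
j = 20 (j = 120 + 120*(-5/6) = 120 + 120*(-5*⅙) = 120 + 120*(-⅚) = 120 - 100 = 20)
1/(j + 83422/22295) = 1/(20 + 83422/22295) = 1/(529322/22295) = 22295/529322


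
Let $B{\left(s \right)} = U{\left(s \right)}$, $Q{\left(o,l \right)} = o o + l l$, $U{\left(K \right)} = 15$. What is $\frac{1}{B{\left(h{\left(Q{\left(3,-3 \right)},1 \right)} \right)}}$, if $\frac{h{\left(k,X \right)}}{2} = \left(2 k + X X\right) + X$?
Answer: $\frac{1}{15} \approx 0.066667$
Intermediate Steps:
$Q{\left(o,l \right)} = l^{2} + o^{2}$ ($Q{\left(o,l \right)} = o^{2} + l^{2} = l^{2} + o^{2}$)
$h{\left(k,X \right)} = 2 X + 2 X^{2} + 4 k$ ($h{\left(k,X \right)} = 2 \left(\left(2 k + X X\right) + X\right) = 2 \left(\left(2 k + X^{2}\right) + X\right) = 2 \left(\left(X^{2} + 2 k\right) + X\right) = 2 \left(X + X^{2} + 2 k\right) = 2 X + 2 X^{2} + 4 k$)
$B{\left(s \right)} = 15$
$\frac{1}{B{\left(h{\left(Q{\left(3,-3 \right)},1 \right)} \right)}} = \frac{1}{15}$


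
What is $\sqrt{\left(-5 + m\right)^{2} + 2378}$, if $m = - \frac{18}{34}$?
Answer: $\frac{3 \sqrt{77342}}{17} \approx 49.077$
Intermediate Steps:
$m = - \frac{9}{17}$ ($m = \left(-18\right) \frac{1}{34} = - \frac{9}{17} \approx -0.52941$)
$\sqrt{\left(-5 + m\right)^{2} + 2378} = \sqrt{\left(-5 - \frac{9}{17}\right)^{2} + 2378} = \sqrt{\left(- \frac{94}{17}\right)^{2} + 2378} = \sqrt{\frac{8836}{289} + 2378} = \sqrt{\frac{696078}{289}} = \frac{3 \sqrt{77342}}{17}$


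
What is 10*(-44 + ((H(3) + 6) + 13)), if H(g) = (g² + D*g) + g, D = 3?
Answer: -40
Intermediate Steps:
H(g) = g² + 4*g (H(g) = (g² + 3*g) + g = g² + 4*g)
10*(-44 + ((H(3) + 6) + 13)) = 10*(-44 + ((3*(4 + 3) + 6) + 13)) = 10*(-44 + ((3*7 + 6) + 13)) = 10*(-44 + ((21 + 6) + 13)) = 10*(-44 + (27 + 13)) = 10*(-44 + 40) = 10*(-4) = -40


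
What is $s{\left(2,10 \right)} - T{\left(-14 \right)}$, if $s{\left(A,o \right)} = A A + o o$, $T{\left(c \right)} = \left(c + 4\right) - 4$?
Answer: $118$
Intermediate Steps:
$T{\left(c \right)} = c$ ($T{\left(c \right)} = \left(4 + c\right) - 4 = c$)
$s{\left(A,o \right)} = A^{2} + o^{2}$
$s{\left(2,10 \right)} - T{\left(-14 \right)} = \left(2^{2} + 10^{2}\right) - -14 = \left(4 + 100\right) + 14 = 104 + 14 = 118$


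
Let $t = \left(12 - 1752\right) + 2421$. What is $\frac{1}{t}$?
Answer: $\frac{1}{681} \approx 0.0014684$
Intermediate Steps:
$t = 681$ ($t = -1740 + 2421 = 681$)
$\frac{1}{t} = \frac{1}{681}$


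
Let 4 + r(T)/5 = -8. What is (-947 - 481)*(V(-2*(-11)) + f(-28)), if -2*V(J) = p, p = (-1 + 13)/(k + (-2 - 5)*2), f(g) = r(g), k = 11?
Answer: 82824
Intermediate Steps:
r(T) = -60 (r(T) = -20 + 5*(-8) = -20 - 40 = -60)
f(g) = -60
p = -4 (p = (-1 + 13)/(11 + (-2 - 5)*2) = 12/(11 - 7*2) = 12/(11 - 14) = 12/(-3) = 12*(-⅓) = -4)
V(J) = 2 (V(J) = -½*(-4) = 2)
(-947 - 481)*(V(-2*(-11)) + f(-28)) = (-947 - 481)*(2 - 60) = -1428*(-58) = 82824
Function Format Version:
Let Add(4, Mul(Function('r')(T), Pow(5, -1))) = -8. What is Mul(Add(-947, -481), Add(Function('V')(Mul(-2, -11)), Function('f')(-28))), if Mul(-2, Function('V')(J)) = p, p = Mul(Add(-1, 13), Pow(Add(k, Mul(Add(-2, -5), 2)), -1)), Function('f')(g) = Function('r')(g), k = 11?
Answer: 82824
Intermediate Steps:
Function('r')(T) = -60 (Function('r')(T) = Add(-20, Mul(5, -8)) = Add(-20, -40) = -60)
Function('f')(g) = -60
p = -4 (p = Mul(Add(-1, 13), Pow(Add(11, Mul(Add(-2, -5), 2)), -1)) = Mul(12, Pow(Add(11, Mul(-7, 2)), -1)) = Mul(12, Pow(Add(11, -14), -1)) = Mul(12, Pow(-3, -1)) = Mul(12, Rational(-1, 3)) = -4)
Function('V')(J) = 2 (Function('V')(J) = Mul(Rational(-1, 2), -4) = 2)
Mul(Add(-947, -481), Add(Function('V')(Mul(-2, -11)), Function('f')(-28))) = Mul(Add(-947, -481), Add(2, -60)) = Mul(-1428, -58) = 82824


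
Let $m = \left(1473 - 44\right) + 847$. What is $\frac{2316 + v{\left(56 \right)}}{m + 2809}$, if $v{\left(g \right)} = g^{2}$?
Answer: $\frac{5452}{5085} \approx 1.0722$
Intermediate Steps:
$m = 2276$ ($m = 1429 + 847 = 2276$)
$\frac{2316 + v{\left(56 \right)}}{m + 2809} = \frac{2316 + 56^{2}}{2276 + 2809} = \frac{2316 + 3136}{5085} = 5452 \cdot \frac{1}{5085} = \frac{5452}{5085}$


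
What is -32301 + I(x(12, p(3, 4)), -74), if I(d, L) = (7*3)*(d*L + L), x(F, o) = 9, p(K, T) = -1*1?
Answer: -47841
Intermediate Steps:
p(K, T) = -1
I(d, L) = 21*L + 21*L*d (I(d, L) = 21*(L*d + L) = 21*(L + L*d) = 21*L + 21*L*d)
-32301 + I(x(12, p(3, 4)), -74) = -32301 + 21*(-74)*(1 + 9) = -32301 + 21*(-74)*10 = -32301 - 15540 = -47841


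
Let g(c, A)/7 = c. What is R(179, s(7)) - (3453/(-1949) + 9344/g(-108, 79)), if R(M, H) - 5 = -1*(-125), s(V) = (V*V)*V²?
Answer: 53092411/368361 ≈ 144.13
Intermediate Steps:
g(c, A) = 7*c
s(V) = V⁴ (s(V) = V²*V² = V⁴)
R(M, H) = 130 (R(M, H) = 5 - 1*(-125) = 5 + 125 = 130)
R(179, s(7)) - (3453/(-1949) + 9344/g(-108, 79)) = 130 - (3453/(-1949) + 9344/((7*(-108)))) = 130 - (3453*(-1/1949) + 9344/(-756)) = 130 - (-3453/1949 + 9344*(-1/756)) = 130 - (-3453/1949 - 2336/189) = 130 - 1*(-5205481/368361) = 130 + 5205481/368361 = 53092411/368361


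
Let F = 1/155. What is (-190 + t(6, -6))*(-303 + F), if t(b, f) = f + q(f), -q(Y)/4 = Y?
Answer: 8077808/155 ≈ 52115.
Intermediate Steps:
q(Y) = -4*Y
F = 1/155 ≈ 0.0064516
t(b, f) = -3*f (t(b, f) = f - 4*f = -3*f)
(-190 + t(6, -6))*(-303 + F) = (-190 - 3*(-6))*(-303 + 1/155) = (-190 + 18)*(-46964/155) = -172*(-46964/155) = 8077808/155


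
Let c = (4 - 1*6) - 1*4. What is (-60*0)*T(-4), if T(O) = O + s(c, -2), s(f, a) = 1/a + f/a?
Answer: 0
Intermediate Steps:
c = -6 (c = (4 - 6) - 4 = -2 - 4 = -6)
s(f, a) = 1/a + f/a
T(O) = 5/2 + O (T(O) = O + (1 - 6)/(-2) = O - 1/2*(-5) = O + 5/2 = 5/2 + O)
(-60*0)*T(-4) = (-60*0)*(5/2 - 4) = -10*0*(-3/2) = 0*(-3/2) = 0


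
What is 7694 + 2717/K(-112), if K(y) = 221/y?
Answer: 107390/17 ≈ 6317.1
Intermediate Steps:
7694 + 2717/K(-112) = 7694 + 2717/((221/(-112))) = 7694 + 2717/((221*(-1/112))) = 7694 + 2717/(-221/112) = 7694 + 2717*(-112/221) = 7694 - 23408/17 = 107390/17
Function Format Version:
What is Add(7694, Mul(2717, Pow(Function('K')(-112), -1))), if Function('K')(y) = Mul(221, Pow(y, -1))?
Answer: Rational(107390, 17) ≈ 6317.1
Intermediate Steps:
Add(7694, Mul(2717, Pow(Function('K')(-112), -1))) = Add(7694, Mul(2717, Pow(Mul(221, Pow(-112, -1)), -1))) = Add(7694, Mul(2717, Pow(Mul(221, Rational(-1, 112)), -1))) = Add(7694, Mul(2717, Pow(Rational(-221, 112), -1))) = Add(7694, Mul(2717, Rational(-112, 221))) = Add(7694, Rational(-23408, 17)) = Rational(107390, 17)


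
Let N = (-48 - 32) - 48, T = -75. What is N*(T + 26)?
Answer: 6272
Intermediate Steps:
N = -128 (N = -80 - 48 = -128)
N*(T + 26) = -128*(-75 + 26) = -128*(-49) = 6272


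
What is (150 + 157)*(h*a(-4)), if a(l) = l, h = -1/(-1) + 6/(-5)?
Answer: 1228/5 ≈ 245.60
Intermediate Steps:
h = -⅕ (h = -1*(-1) + 6*(-⅕) = 1 - 6/5 = -⅕ ≈ -0.20000)
(150 + 157)*(h*a(-4)) = (150 + 157)*(-⅕*(-4)) = 307*(⅘) = 1228/5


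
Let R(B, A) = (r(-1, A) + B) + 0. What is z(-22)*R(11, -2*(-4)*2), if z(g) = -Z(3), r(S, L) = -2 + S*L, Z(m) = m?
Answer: 21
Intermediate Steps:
r(S, L) = -2 + L*S
R(B, A) = -2 + B - A (R(B, A) = ((-2 + A*(-1)) + B) + 0 = ((-2 - A) + B) + 0 = (-2 + B - A) + 0 = -2 + B - A)
z(g) = -3 (z(g) = -1*3 = -3)
z(-22)*R(11, -2*(-4)*2) = -3*(-2 + 11 - (-2*(-4))*2) = -3*(-2 + 11 - 8*2) = -3*(-2 + 11 - 1*16) = -3*(-2 + 11 - 16) = -3*(-7) = 21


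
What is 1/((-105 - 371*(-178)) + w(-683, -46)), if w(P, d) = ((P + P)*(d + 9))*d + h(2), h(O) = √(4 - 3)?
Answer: -1/2258998 ≈ -4.4267e-7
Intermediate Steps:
h(O) = 1 (h(O) = √1 = 1)
w(P, d) = 1 + 2*P*d*(9 + d) (w(P, d) = ((P + P)*(d + 9))*d + 1 = ((2*P)*(9 + d))*d + 1 = (2*P*(9 + d))*d + 1 = 2*P*d*(9 + d) + 1 = 1 + 2*P*d*(9 + d))
1/((-105 - 371*(-178)) + w(-683, -46)) = 1/((-105 - 371*(-178)) + (1 + 2*(-683)*(-46)² + 18*(-683)*(-46))) = 1/((-105 + 66038) + (1 + 2*(-683)*2116 + 565524)) = 1/(65933 + (1 - 2890456 + 565524)) = 1/(65933 - 2324931) = 1/(-2258998) = -1/2258998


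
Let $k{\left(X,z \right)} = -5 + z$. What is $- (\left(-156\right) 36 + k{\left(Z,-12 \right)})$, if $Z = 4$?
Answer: $5633$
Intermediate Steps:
$- (\left(-156\right) 36 + k{\left(Z,-12 \right)}) = - (\left(-156\right) 36 - 17) = - (-5616 - 17) = \left(-1\right) \left(-5633\right) = 5633$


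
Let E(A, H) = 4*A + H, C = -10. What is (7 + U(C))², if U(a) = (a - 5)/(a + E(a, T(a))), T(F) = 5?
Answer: 484/9 ≈ 53.778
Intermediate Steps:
E(A, H) = H + 4*A
U(a) = (-5 + a)/(5 + 5*a) (U(a) = (a - 5)/(a + (5 + 4*a)) = (-5 + a)/(5 + 5*a))
(7 + U(C))² = (7 + (-5 - 10)/(5*(1 - 10)))² = (7 + (⅕)*(-15)/(-9))² = (7 + (⅕)*(-⅑)*(-15))² = (7 + ⅓)² = (22/3)² = 484/9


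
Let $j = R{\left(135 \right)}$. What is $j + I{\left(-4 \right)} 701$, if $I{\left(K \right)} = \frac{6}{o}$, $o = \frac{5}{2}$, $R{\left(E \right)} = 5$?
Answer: $\frac{8437}{5} \approx 1687.4$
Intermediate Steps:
$o = \frac{5}{2}$ ($o = 5 \cdot \frac{1}{2} = \frac{5}{2} \approx 2.5$)
$j = 5$
$I{\left(K \right)} = \frac{12}{5}$ ($I{\left(K \right)} = \frac{6}{\frac{5}{2}} = 6 \cdot \frac{2}{5} = \frac{12}{5}$)
$j + I{\left(-4 \right)} 701 = 5 + \frac{12}{5} \cdot 701 = 5 + \frac{8412}{5} = \frac{8437}{5}$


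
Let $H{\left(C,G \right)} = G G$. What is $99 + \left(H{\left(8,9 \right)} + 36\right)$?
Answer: $216$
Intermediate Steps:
$H{\left(C,G \right)} = G^{2}$
$99 + \left(H{\left(8,9 \right)} + 36\right) = 99 + \left(9^{2} + 36\right) = 99 + \left(81 + 36\right) = 99 + 117 = 216$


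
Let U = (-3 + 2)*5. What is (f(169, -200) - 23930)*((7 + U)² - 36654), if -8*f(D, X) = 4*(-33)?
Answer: 876429775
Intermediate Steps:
f(D, X) = 33/2 (f(D, X) = -(-33)/2 = -⅛*(-132) = 33/2)
U = -5 (U = -1*5 = -5)
(f(169, -200) - 23930)*((7 + U)² - 36654) = (33/2 - 23930)*((7 - 5)² - 36654) = -47827*(2² - 36654)/2 = -47827*(4 - 36654)/2 = -47827/2*(-36650) = 876429775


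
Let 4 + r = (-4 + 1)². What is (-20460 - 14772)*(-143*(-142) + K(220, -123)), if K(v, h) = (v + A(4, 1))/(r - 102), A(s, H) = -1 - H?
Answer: -69388155648/97 ≈ -7.1534e+8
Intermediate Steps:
r = 5 (r = -4 + (-4 + 1)² = -4 + (-3)² = -4 + 9 = 5)
K(v, h) = 2/97 - v/97 (K(v, h) = (v + (-1 - 1*1))/(5 - 102) = (v + (-1 - 1))/(-97) = (v - 2)*(-1/97) = (-2 + v)*(-1/97) = 2/97 - v/97)
(-20460 - 14772)*(-143*(-142) + K(220, -123)) = (-20460 - 14772)*(-143*(-142) + (2/97 - 1/97*220)) = -35232*(20306 + (2/97 - 220/97)) = -35232*(20306 - 218/97) = -35232*1969464/97 = -69388155648/97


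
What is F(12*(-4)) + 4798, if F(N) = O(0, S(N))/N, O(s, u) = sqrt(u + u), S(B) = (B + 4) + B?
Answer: 4798 - I*sqrt(46)/24 ≈ 4798.0 - 0.2826*I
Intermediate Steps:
S(B) = 4 + 2*B (S(B) = (4 + B) + B = 4 + 2*B)
O(s, u) = sqrt(2)*sqrt(u) (O(s, u) = sqrt(2*u) = sqrt(2)*sqrt(u))
F(N) = sqrt(2)*sqrt(4 + 2*N)/N (F(N) = (sqrt(2)*sqrt(4 + 2*N))/N = sqrt(2)*sqrt(4 + 2*N)/N)
F(12*(-4)) + 4798 = 2*sqrt(2 + 12*(-4))/((12*(-4))) + 4798 = 2*sqrt(2 - 48)/(-48) + 4798 = 2*(-1/48)*sqrt(-46) + 4798 = 2*(-1/48)*(I*sqrt(46)) + 4798 = -I*sqrt(46)/24 + 4798 = 4798 - I*sqrt(46)/24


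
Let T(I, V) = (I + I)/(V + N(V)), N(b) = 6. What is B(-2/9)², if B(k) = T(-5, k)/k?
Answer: 164025/2704 ≈ 60.660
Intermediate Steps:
T(I, V) = 2*I/(6 + V) (T(I, V) = (I + I)/(V + 6) = (2*I)/(6 + V) = 2*I/(6 + V))
B(k) = -10/(k*(6 + k)) (B(k) = (2*(-5)/(6 + k))/k = (-10/(6 + k))/k = -10/(k*(6 + k)))
B(-2/9)² = (-10/(((-2/9))*(6 - 2/9)))² = (-10/(((-2*⅑))*(6 - 2*⅑)))² = (-10/((-2/9)*(6 - 2/9)))² = (-10*(-9/2)/52/9)² = (-10*(-9/2)*9/52)² = (405/52)² = 164025/2704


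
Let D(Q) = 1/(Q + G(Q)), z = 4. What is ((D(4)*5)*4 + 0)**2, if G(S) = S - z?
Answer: 25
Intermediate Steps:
G(S) = -4 + S (G(S) = S - 1*4 = S - 4 = -4 + S)
D(Q) = 1/(-4 + 2*Q) (D(Q) = 1/(Q + (-4 + Q)) = 1/(-4 + 2*Q))
((D(4)*5)*4 + 0)**2 = (((1/(2*(-2 + 4)))*5)*4 + 0)**2 = ((((1/2)/2)*5)*4 + 0)**2 = ((((1/2)*(1/2))*5)*4 + 0)**2 = (((1/4)*5)*4 + 0)**2 = ((5/4)*4 + 0)**2 = (5 + 0)**2 = 5**2 = 25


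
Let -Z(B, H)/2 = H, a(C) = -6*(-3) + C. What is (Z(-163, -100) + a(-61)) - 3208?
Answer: -3051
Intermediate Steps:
a(C) = 18 + C
Z(B, H) = -2*H
(Z(-163, -100) + a(-61)) - 3208 = (-2*(-100) + (18 - 61)) - 3208 = (200 - 43) - 3208 = 157 - 3208 = -3051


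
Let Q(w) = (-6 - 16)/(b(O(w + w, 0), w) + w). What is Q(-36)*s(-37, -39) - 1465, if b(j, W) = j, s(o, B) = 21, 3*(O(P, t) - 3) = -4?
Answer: -149509/103 ≈ -1451.5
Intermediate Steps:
O(P, t) = 5/3 (O(P, t) = 3 + (1/3)*(-4) = 3 - 4/3 = 5/3)
Q(w) = -22/(5/3 + w) (Q(w) = (-6 - 16)/(5/3 + w) = -22/(5/3 + w))
Q(-36)*s(-37, -39) - 1465 = -66/(5 + 3*(-36))*21 - 1465 = -66/(5 - 108)*21 - 1465 = -66/(-103)*21 - 1465 = -66*(-1/103)*21 - 1465 = (66/103)*21 - 1465 = 1386/103 - 1465 = -149509/103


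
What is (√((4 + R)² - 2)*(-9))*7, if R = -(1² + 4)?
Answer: -63*I ≈ -63.0*I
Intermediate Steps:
R = -5 (R = -(1 + 4) = -1*5 = -5)
(√((4 + R)² - 2)*(-9))*7 = (√((4 - 5)² - 2)*(-9))*7 = (√((-1)² - 2)*(-9))*7 = (√(1 - 2)*(-9))*7 = (√(-1)*(-9))*7 = (I*(-9))*7 = -9*I*7 = -63*I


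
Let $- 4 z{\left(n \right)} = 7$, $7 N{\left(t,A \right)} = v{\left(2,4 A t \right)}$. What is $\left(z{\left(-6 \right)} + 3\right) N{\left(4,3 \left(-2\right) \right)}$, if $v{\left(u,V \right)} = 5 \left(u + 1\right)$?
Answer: $\frac{75}{28} \approx 2.6786$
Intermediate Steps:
$v{\left(u,V \right)} = 5 + 5 u$ ($v{\left(u,V \right)} = 5 \left(1 + u\right) = 5 + 5 u$)
$N{\left(t,A \right)} = \frac{15}{7}$ ($N{\left(t,A \right)} = \frac{5 + 5 \cdot 2}{7} = \frac{5 + 10}{7} = \frac{1}{7} \cdot 15 = \frac{15}{7}$)
$z{\left(n \right)} = - \frac{7}{4}$ ($z{\left(n \right)} = \left(- \frac{1}{4}\right) 7 = - \frac{7}{4}$)
$\left(z{\left(-6 \right)} + 3\right) N{\left(4,3 \left(-2\right) \right)} = \left(- \frac{7}{4} + 3\right) \frac{15}{7} = \frac{5}{4} \cdot \frac{15}{7} = \frac{75}{28}$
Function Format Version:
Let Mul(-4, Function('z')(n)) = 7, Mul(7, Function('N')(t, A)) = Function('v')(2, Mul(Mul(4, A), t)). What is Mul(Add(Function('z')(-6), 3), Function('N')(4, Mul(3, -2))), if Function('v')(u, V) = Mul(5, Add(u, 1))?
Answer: Rational(75, 28) ≈ 2.6786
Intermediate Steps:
Function('v')(u, V) = Add(5, Mul(5, u)) (Function('v')(u, V) = Mul(5, Add(1, u)) = Add(5, Mul(5, u)))
Function('N')(t, A) = Rational(15, 7) (Function('N')(t, A) = Mul(Rational(1, 7), Add(5, Mul(5, 2))) = Mul(Rational(1, 7), Add(5, 10)) = Mul(Rational(1, 7), 15) = Rational(15, 7))
Function('z')(n) = Rational(-7, 4) (Function('z')(n) = Mul(Rational(-1, 4), 7) = Rational(-7, 4))
Mul(Add(Function('z')(-6), 3), Function('N')(4, Mul(3, -2))) = Mul(Add(Rational(-7, 4), 3), Rational(15, 7)) = Mul(Rational(5, 4), Rational(15, 7)) = Rational(75, 28)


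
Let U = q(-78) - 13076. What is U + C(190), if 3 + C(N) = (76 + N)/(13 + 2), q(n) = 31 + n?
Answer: -196624/15 ≈ -13108.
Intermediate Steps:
C(N) = 31/15 + N/15 (C(N) = -3 + (76 + N)/(13 + 2) = -3 + (76 + N)/15 = -3 + (76 + N)*(1/15) = -3 + (76/15 + N/15) = 31/15 + N/15)
U = -13123 (U = (31 - 78) - 13076 = -47 - 13076 = -13123)
U + C(190) = -13123 + (31/15 + (1/15)*190) = -13123 + (31/15 + 38/3) = -13123 + 221/15 = -196624/15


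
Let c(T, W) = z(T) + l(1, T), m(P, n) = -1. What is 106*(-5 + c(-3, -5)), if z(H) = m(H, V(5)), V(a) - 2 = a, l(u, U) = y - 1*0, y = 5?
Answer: -106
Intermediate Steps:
l(u, U) = 5 (l(u, U) = 5 - 1*0 = 5 + 0 = 5)
V(a) = 2 + a
z(H) = -1
c(T, W) = 4 (c(T, W) = -1 + 5 = 4)
106*(-5 + c(-3, -5)) = 106*(-5 + 4) = 106*(-1) = -106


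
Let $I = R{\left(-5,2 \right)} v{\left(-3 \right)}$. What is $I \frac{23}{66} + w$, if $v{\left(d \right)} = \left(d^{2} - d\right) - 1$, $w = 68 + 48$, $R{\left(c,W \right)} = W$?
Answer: $\frac{371}{3} \approx 123.67$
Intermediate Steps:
$w = 116$
$v{\left(d \right)} = -1 + d^{2} - d$
$I = 22$ ($I = 2 \left(-1 + \left(-3\right)^{2} - -3\right) = 2 \left(-1 + 9 + 3\right) = 2 \cdot 11 = 22$)
$I \frac{23}{66} + w = 22 \cdot \frac{23}{66} + 116 = \frac{23}{3} + 116 = \frac{371}{3}$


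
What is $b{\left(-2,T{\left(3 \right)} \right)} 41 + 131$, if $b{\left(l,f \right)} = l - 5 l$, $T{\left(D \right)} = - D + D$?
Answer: $459$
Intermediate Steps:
$T{\left(D \right)} = 0$
$b{\left(l,f \right)} = - 4 l$ ($b{\left(l,f \right)} = l - 5 l = - 4 l$)
$b{\left(-2,T{\left(3 \right)} \right)} 41 + 131 = \left(-4\right) \left(-2\right) 41 + 131 = 8 \cdot 41 + 131 = 328 + 131 = 459$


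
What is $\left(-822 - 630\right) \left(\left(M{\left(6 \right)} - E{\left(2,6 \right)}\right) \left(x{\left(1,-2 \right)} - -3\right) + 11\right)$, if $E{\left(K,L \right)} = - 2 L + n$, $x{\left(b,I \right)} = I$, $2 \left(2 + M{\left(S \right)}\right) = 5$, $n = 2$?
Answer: $-31218$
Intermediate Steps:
$M{\left(S \right)} = \frac{1}{2}$ ($M{\left(S \right)} = -2 + \frac{1}{2} \cdot 5 = -2 + \frac{5}{2} = \frac{1}{2}$)
$E{\left(K,L \right)} = 2 - 2 L$ ($E{\left(K,L \right)} = - 2 L + 2 = 2 - 2 L$)
$\left(-822 - 630\right) \left(\left(M{\left(6 \right)} - E{\left(2,6 \right)}\right) \left(x{\left(1,-2 \right)} - -3\right) + 11\right) = \left(-822 - 630\right) \left(\left(\frac{1}{2} - \left(2 - 12\right)\right) \left(-2 - -3\right) + 11\right) = - 1452 \left(\left(\frac{1}{2} - \left(2 - 12\right)\right) \left(-2 + 3\right) + 11\right) = - 1452 \left(\left(\frac{1}{2} - -10\right) 1 + 11\right) = - 1452 \left(\left(\frac{1}{2} + 10\right) 1 + 11\right) = - 1452 \left(\frac{21}{2} \cdot 1 + 11\right) = - 1452 \left(\frac{21}{2} + 11\right) = \left(-1452\right) \frac{43}{2} = -31218$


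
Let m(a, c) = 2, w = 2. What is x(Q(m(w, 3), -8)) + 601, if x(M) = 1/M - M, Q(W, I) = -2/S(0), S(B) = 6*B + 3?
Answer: 3601/6 ≈ 600.17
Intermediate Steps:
S(B) = 3 + 6*B
Q(W, I) = -⅔ (Q(W, I) = -2/(3 + 6*0) = -2/(3 + 0) = -2/3 = -2*⅓ = -⅔)
x(Q(m(w, 3), -8)) + 601 = (1/(-⅔) - 1*(-⅔)) + 601 = (-3/2 + ⅔) + 601 = -⅚ + 601 = 3601/6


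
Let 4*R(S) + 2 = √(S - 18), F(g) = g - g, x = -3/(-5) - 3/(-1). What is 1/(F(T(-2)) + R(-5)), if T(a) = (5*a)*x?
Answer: -8/27 - 4*I*√23/27 ≈ -0.2963 - 0.71049*I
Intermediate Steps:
x = 18/5 (x = -3*(-⅕) - 3*(-1) = ⅗ + 3 = 18/5 ≈ 3.6000)
T(a) = 18*a (T(a) = (5*a)*(18/5) = 18*a)
F(g) = 0
R(S) = -½ + √(-18 + S)/4 (R(S) = -½ + √(S - 18)/4 = -½ + √(-18 + S)/4)
1/(F(T(-2)) + R(-5)) = 1/(0 + (-½ + √(-18 - 5)/4)) = 1/(0 + (-½ + √(-23)/4)) = 1/(0 + (-½ + (I*√23)/4)) = 1/(0 + (-½ + I*√23/4)) = 1/(-½ + I*√23/4)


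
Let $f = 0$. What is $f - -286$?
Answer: $286$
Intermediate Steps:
$f - -286 = 0 - -286 = 0 + 286 = 286$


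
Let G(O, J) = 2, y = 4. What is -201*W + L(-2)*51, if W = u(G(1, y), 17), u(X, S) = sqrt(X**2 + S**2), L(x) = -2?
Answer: -102 - 201*sqrt(293) ≈ -3542.6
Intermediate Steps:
u(X, S) = sqrt(S**2 + X**2)
W = sqrt(293) (W = sqrt(17**2 + 2**2) = sqrt(289 + 4) = sqrt(293) ≈ 17.117)
-201*W + L(-2)*51 = -201*sqrt(293) - 2*51 = -201*sqrt(293) - 102 = -102 - 201*sqrt(293)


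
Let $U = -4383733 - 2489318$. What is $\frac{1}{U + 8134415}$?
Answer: $\frac{1}{1261364} \approx 7.9279 \cdot 10^{-7}$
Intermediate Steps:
$U = -6873051$
$\frac{1}{U + 8134415} = \frac{1}{-6873051 + 8134415} = \frac{1}{1261364}$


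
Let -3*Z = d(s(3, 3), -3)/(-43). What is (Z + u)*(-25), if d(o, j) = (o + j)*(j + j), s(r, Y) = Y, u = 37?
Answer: -925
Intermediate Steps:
d(o, j) = 2*j*(j + o) (d(o, j) = (j + o)*(2*j) = 2*j*(j + o))
Z = 0 (Z = -2*(-3)*(-3 + 3)/(3*(-43)) = -2*(-3)*0*(-1)/(3*43) = -0*(-1)/43 = -1/3*0 = 0)
(Z + u)*(-25) = (0 + 37)*(-25) = 37*(-25) = -925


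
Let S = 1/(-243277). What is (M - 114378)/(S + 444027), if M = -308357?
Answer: -102841702595/108021556478 ≈ -0.95205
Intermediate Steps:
S = -1/243277 ≈ -4.1105e-6
(M - 114378)/(S + 444027) = (-308357 - 114378)/(-1/243277 + 444027) = -422735/108021556478/243277 = -422735*243277/108021556478 = -102841702595/108021556478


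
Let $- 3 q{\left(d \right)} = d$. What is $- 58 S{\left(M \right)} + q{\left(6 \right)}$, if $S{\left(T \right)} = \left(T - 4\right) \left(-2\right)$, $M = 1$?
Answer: $-350$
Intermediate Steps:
$S{\left(T \right)} = 8 - 2 T$ ($S{\left(T \right)} = \left(-4 + T\right) \left(-2\right) = 8 - 2 T$)
$q{\left(d \right)} = - \frac{d}{3}$
$- 58 S{\left(M \right)} + q{\left(6 \right)} = - 58 \left(8 - 2\right) - 2 = \left(-58\right) 6 - 2 = -348 - 2 = -350$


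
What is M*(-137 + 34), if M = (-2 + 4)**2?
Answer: -412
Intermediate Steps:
M = 4 (M = 2**2 = 4)
M*(-137 + 34) = 4*(-137 + 34) = 4*(-103) = -412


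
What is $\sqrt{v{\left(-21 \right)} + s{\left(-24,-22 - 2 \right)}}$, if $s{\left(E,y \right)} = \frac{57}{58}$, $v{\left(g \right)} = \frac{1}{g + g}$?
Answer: $\frac{2 \sqrt{88914}}{609} \approx 0.97926$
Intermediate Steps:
$v{\left(g \right)} = \frac{1}{2 g}$
$s{\left(E,y \right)} = \frac{57}{58}$ ($s{\left(E,y \right)} = 57 \cdot \frac{1}{58} = \frac{57}{58}$)
$\sqrt{v{\left(-21 \right)} + s{\left(-24,-22 - 2 \right)}} = \sqrt{\frac{1}{2 \left(-21\right)} + \frac{57}{58}} = \sqrt{\frac{1}{2} \left(- \frac{1}{21}\right) + \frac{57}{58}} = \sqrt{- \frac{1}{42} + \frac{57}{58}} = \sqrt{\frac{584}{609}} = \frac{2 \sqrt{88914}}{609}$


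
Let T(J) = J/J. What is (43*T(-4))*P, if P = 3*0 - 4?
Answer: -172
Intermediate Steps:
P = -4 (P = 0 - 4 = -4)
T(J) = 1
(43*T(-4))*P = (43*1)*(-4) = 43*(-4) = -172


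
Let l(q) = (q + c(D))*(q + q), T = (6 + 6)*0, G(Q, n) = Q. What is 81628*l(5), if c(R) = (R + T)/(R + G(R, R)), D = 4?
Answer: 4489540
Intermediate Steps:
T = 0 (T = 12*0 = 0)
c(R) = ½ (c(R) = (R + 0)/(R + R) = R/((2*R)) = R*(1/(2*R)) = ½)
l(q) = 2*q*(½ + q) (l(q) = (q + ½)*(q + q) = (½ + q)*(2*q) = 2*q*(½ + q))
81628*l(5) = 81628*(5*(1 + 2*5)) = 81628*(5*(1 + 10)) = 81628*(5*11) = 81628*55 = 4489540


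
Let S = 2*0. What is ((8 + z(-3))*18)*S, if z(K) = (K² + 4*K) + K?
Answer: 0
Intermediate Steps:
z(K) = K² + 5*K
S = 0
((8 + z(-3))*18)*S = ((8 - 3*(5 - 3))*18)*0 = ((8 - 3*2)*18)*0 = ((8 - 6)*18)*0 = (2*18)*0 = 36*0 = 0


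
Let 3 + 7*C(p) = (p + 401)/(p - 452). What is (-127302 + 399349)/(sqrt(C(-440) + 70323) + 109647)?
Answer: 62084377993932/25022609974807 - 2720470*sqrt(27417040287)/75067829924421 ≈ 2.4751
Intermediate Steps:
C(p) = -3/7 + (401 + p)/(7*(-452 + p)) (C(p) = -3/7 + ((p + 401)/(p - 452))/7 = -3/7 + ((401 + p)/(-452 + p))/7 = -3/7 + (401 + p)/(7*(-452 + p)))
(-127302 + 399349)/(sqrt(C(-440) + 70323) + 109647) = (-127302 + 399349)/(sqrt((1757 - 2*(-440))/(7*(-452 - 440)) + 70323) + 109647) = 272047/(sqrt((1/7)*(1757 + 880)/(-892) + 70323) + 109647) = 272047/(sqrt((1/7)*(-1/892)*2637 + 70323) + 109647) = 272047/(sqrt(-2637/6244 + 70323) + 109647) = 272047/(sqrt(439094175/6244) + 109647) = 272047/(5*sqrt(27417040287)/3122 + 109647) = 272047/(109647 + 5*sqrt(27417040287)/3122)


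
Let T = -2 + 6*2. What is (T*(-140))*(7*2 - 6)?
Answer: -11200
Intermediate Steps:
T = 10 (T = -2 + 12 = 10)
(T*(-140))*(7*2 - 6) = (10*(-140))*(7*2 - 6) = -1400*(14 - 6) = -1400*8 = -11200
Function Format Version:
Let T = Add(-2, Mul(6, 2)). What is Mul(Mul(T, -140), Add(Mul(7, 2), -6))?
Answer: -11200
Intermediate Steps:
T = 10 (T = Add(-2, 12) = 10)
Mul(Mul(T, -140), Add(Mul(7, 2), -6)) = Mul(Mul(10, -140), Add(Mul(7, 2), -6)) = Mul(-1400, Add(14, -6)) = Mul(-1400, 8) = -11200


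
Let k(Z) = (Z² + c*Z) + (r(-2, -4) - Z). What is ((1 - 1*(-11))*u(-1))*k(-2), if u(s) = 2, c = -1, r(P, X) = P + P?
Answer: 96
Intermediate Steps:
r(P, X) = 2*P
k(Z) = -4 + Z² - 2*Z (k(Z) = (Z² - Z) + (2*(-2) - Z) = (Z² - Z) + (-4 - Z) = -4 + Z² - 2*Z)
((1 - 1*(-11))*u(-1))*k(-2) = ((1 - 1*(-11))*2)*(-4 + (-2)² - 2*(-2)) = ((1 + 11)*2)*(-4 + 4 + 4) = (12*2)*4 = 24*4 = 96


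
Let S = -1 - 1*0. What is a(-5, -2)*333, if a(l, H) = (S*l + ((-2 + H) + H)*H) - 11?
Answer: 1998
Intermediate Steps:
S = -1 (S = -1 + 0 = -1)
a(l, H) = -11 - l + H*(-2 + 2*H) (a(l, H) = (-l + ((-2 + H) + H)*H) - 11 = (-l + (-2 + 2*H)*H) - 11 = (-l + H*(-2 + 2*H)) - 11 = -11 - l + H*(-2 + 2*H))
a(-5, -2)*333 = (-11 - 1*(-5) - 2*(-2) + 2*(-2)**2)*333 = (-11 + 5 + 4 + 2*4)*333 = (-11 + 5 + 4 + 8)*333 = 6*333 = 1998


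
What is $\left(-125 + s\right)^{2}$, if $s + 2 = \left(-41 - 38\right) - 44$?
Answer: $62500$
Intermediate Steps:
$s = -125$ ($s = -2 - 123 = -125$)
$\left(-125 + s\right)^{2} = \left(-125 - 125\right)^{2} = \left(-250\right)^{2} = 62500$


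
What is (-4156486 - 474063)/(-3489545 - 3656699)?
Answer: 661507/1020892 ≈ 0.64797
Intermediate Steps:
(-4156486 - 474063)/(-3489545 - 3656699) = -4630549/(-7146244) = -4630549*(-1/7146244) = 661507/1020892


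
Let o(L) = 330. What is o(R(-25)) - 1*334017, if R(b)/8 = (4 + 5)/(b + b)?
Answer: -333687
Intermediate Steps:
R(b) = 36/b (R(b) = 8*((4 + 5)/(b + b)) = 8*(9/((2*b))) = 8*(9*(1/(2*b))) = 8*(9/(2*b)) = 36/b)
o(R(-25)) - 1*334017 = 330 - 1*334017 = 330 - 334017 = -333687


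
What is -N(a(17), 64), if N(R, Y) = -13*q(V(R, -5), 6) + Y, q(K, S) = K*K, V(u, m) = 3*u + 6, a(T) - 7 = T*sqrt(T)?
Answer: 584234 + 35802*sqrt(17) ≈ 7.3185e+5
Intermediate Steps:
a(T) = 7 + T**(3/2) (a(T) = 7 + T*sqrt(T) = 7 + T**(3/2))
V(u, m) = 6 + 3*u
q(K, S) = K**2
N(R, Y) = Y - 13*(6 + 3*R)**2 (N(R, Y) = -13*(6 + 3*R)**2 + Y = Y - 13*(6 + 3*R)**2)
-N(a(17), 64) = -(64 - 117*(2 + (7 + 17**(3/2)))**2) = -(64 - 117*(2 + (7 + 17*sqrt(17)))**2) = -(64 - 117*(9 + 17*sqrt(17))**2) = -64 + 117*(9 + 17*sqrt(17))**2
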